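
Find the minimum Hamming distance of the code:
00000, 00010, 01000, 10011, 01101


Comparing all pairs, minimum distance: 1
Can detect 0 errors, correct 0 errors

1


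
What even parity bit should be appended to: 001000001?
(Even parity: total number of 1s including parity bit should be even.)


Number of 1s in data: 2
Parity bit: 0

0


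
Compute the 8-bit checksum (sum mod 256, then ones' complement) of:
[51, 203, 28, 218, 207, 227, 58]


Sum = 992 mod 256 = 224
Complement = 31

31


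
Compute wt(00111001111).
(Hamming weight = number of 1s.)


Counting 1s in 00111001111

7


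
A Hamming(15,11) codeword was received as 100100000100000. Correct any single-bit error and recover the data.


Syndrome = 15: error at position 15

Data: 00000100001 (corrected bit 15)


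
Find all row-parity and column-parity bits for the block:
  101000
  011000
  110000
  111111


Row parities: 0000
Column parities: 111111

Row P: 0000, Col P: 111111, Corner: 0


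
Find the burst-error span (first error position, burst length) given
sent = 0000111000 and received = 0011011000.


XOR: 0011100000

Burst at position 2, length 3


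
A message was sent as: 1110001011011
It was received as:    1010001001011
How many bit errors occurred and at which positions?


XOR: 0100000010000

2 error(s) at position(s): 1, 8


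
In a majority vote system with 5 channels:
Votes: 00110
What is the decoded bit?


Ones: 2 out of 5
Threshold: 3

0 (2/5 voted 1)


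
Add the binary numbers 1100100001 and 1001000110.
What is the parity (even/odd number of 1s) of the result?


1100100001 = 801
1001000110 = 582
Sum = 1383 = 10101100111
1s count = 7

odd parity (7 ones in 10101100111)


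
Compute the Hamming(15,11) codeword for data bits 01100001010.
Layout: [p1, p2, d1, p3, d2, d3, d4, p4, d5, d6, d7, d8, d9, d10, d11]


Parity bits: p1=1, p2=0, p3=0, p4=0

100011000001010


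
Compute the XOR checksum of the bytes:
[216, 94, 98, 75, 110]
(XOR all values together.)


XOR chain: 216 ^ 94 ^ 98 ^ 75 ^ 110 = 193

193


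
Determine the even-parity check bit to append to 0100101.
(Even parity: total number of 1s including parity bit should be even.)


Number of 1s in data: 3
Parity bit: 1

1


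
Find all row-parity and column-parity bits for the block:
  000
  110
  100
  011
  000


Row parities: 00100
Column parities: 001

Row P: 00100, Col P: 001, Corner: 1


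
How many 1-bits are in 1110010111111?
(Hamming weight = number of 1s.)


Counting 1s in 1110010111111

10


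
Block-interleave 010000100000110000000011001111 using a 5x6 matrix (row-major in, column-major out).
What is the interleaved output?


Matrix:
  010000
  100000
  110000
  000011
  001111
Read columns: 011001010000001000010001100011

011001010000001000010001100011


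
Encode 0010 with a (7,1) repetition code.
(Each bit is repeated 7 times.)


Each bit -> 7 copies

0000000000000011111110000000


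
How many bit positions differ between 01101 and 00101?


XOR: 01000
Count of 1s: 1

1


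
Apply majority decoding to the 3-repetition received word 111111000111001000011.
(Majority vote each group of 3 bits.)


Groups: 111, 111, 000, 111, 001, 000, 011
Majority votes: 1101001

1101001


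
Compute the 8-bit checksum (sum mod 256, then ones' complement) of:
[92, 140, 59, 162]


Sum = 453 mod 256 = 197
Complement = 58

58


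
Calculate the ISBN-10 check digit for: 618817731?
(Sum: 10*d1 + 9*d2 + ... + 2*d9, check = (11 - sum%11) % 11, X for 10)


Weighted sum: 269
269 mod 11 = 5

Check digit: 6


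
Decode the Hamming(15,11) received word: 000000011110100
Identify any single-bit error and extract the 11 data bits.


Syndrome = 13: error at position 13

Data: 00001110000 (corrected bit 13)


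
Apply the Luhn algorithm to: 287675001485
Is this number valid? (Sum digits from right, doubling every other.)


Luhn sum = 51
51 mod 10 = 1

Invalid (Luhn sum mod 10 = 1)


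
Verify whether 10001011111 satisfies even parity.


Number of 1s: 7

No, parity error (7 ones)


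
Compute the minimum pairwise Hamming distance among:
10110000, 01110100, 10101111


Comparing all pairs, minimum distance: 3
Can detect 2 errors, correct 1 errors

3


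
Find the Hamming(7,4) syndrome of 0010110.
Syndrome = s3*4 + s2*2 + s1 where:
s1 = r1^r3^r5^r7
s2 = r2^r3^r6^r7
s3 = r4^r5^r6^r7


s1=0, s2=0, s3=0

Syndrome = 0 (no error)


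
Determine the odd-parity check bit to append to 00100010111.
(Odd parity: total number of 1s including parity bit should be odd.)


Number of 1s in data: 5
Parity bit: 0

0


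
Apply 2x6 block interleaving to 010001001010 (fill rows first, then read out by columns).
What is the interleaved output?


Matrix:
  010001
  001010
Read columns: 001001000110

001001000110


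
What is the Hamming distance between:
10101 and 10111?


XOR: 00010
Count of 1s: 1

1


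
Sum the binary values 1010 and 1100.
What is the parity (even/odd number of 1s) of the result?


1010 = 10
1100 = 12
Sum = 22 = 10110
1s count = 3

odd parity (3 ones in 10110)


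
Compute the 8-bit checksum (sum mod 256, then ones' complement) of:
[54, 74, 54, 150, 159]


Sum = 491 mod 256 = 235
Complement = 20

20


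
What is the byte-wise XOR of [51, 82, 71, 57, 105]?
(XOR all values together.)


XOR chain: 51 ^ 82 ^ 71 ^ 57 ^ 105 = 118

118


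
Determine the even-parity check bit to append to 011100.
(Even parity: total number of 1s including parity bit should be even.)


Number of 1s in data: 3
Parity bit: 1

1


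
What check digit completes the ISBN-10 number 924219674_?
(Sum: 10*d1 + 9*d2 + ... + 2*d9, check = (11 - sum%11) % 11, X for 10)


Weighted sum: 258
258 mod 11 = 5

Check digit: 6


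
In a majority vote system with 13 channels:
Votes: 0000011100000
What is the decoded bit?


Ones: 3 out of 13
Threshold: 7

0 (3/13 voted 1)


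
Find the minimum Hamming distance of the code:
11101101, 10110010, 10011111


Comparing all pairs, minimum distance: 4
Can detect 3 errors, correct 1 errors

4


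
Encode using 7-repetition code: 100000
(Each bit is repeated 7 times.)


Each bit -> 7 copies

111111100000000000000000000000000000000000


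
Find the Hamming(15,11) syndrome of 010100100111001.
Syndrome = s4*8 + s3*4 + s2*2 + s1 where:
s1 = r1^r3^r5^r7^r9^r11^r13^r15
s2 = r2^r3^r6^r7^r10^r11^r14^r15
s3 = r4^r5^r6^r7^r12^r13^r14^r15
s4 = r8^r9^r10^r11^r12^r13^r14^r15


s1=1, s2=1, s3=0, s4=0

Syndrome = 3 (error at position 3)


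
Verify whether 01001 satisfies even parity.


Number of 1s: 2

Yes, parity is correct (2 ones)


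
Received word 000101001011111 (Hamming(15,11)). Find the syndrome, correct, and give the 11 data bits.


Syndrome = 0: no error detected

Data: 00101011111 (no errors)


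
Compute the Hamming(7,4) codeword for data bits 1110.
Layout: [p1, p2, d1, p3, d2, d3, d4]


Parity bits: p1=0, p2=0, p3=0

0010110


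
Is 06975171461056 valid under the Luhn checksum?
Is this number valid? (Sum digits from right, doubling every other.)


Luhn sum = 53
53 mod 10 = 3

Invalid (Luhn sum mod 10 = 3)


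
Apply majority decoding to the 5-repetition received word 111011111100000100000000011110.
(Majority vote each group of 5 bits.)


Groups: 11101, 11111, 00000, 10000, 00000, 11110
Majority votes: 110001

110001


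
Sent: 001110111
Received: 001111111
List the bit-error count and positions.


XOR: 000001000

1 error(s) at position(s): 5


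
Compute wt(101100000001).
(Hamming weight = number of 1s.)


Counting 1s in 101100000001

4


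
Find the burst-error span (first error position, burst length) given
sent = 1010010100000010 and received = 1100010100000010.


XOR: 0110000000000000

Burst at position 1, length 2


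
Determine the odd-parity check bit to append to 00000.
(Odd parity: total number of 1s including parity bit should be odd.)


Number of 1s in data: 0
Parity bit: 1

1


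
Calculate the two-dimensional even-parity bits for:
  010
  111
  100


Row parities: 111
Column parities: 001

Row P: 111, Col P: 001, Corner: 1


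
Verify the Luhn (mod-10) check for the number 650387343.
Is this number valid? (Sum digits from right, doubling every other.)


Luhn sum = 40
40 mod 10 = 0

Valid (Luhn sum mod 10 = 0)


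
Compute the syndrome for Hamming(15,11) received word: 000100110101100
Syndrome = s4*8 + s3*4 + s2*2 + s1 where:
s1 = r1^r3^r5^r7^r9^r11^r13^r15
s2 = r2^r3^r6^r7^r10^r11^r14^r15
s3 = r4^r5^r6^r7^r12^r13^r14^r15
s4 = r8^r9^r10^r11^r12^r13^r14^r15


s1=0, s2=0, s3=0, s4=0

Syndrome = 0 (no error)


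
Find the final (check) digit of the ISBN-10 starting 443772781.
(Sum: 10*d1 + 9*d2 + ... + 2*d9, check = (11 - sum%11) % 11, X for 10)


Weighted sum: 255
255 mod 11 = 2

Check digit: 9


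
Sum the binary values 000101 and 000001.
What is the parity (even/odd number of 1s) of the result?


000101 = 5
000001 = 1
Sum = 6 = 110
1s count = 2

even parity (2 ones in 110)


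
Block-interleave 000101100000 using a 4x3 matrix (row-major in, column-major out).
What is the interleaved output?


Matrix:
  000
  101
  100
  000
Read columns: 011000000100

011000000100


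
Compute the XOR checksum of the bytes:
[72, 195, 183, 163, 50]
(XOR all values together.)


XOR chain: 72 ^ 195 ^ 183 ^ 163 ^ 50 = 173

173


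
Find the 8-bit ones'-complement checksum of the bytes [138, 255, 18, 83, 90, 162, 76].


Sum = 822 mod 256 = 54
Complement = 201

201


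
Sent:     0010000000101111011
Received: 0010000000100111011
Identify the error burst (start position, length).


XOR: 0000000000001000000

Burst at position 12, length 1


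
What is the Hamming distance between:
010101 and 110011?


XOR: 100110
Count of 1s: 3

3


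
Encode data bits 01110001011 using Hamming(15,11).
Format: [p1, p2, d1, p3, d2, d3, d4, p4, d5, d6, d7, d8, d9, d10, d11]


Parity bits: p1=1, p2=0, p3=0, p4=1

100011110001011


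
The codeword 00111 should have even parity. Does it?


Number of 1s: 3

No, parity error (3 ones)


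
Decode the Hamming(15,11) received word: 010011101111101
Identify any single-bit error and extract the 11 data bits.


Syndrome = 0: no error detected

Data: 01111111101 (no errors)


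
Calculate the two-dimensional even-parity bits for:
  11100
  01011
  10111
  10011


Row parities: 1101
Column parities: 10011

Row P: 1101, Col P: 10011, Corner: 1


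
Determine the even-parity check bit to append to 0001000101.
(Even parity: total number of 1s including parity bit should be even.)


Number of 1s in data: 3
Parity bit: 1

1


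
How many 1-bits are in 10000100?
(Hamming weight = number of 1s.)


Counting 1s in 10000100

2


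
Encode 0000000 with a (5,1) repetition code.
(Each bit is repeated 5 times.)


Each bit -> 5 copies

00000000000000000000000000000000000


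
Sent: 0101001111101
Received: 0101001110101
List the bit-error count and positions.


XOR: 0000000001000

1 error(s) at position(s): 9


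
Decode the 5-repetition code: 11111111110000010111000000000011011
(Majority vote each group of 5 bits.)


Groups: 11111, 11111, 00000, 10111, 00000, 00000, 11011
Majority votes: 1101001

1101001


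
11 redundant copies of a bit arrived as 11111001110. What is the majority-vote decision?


Ones: 8 out of 11
Threshold: 6

1 (8/11 voted 1)


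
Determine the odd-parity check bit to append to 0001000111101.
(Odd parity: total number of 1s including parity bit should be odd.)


Number of 1s in data: 6
Parity bit: 1

1


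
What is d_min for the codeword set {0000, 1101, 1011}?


Comparing all pairs, minimum distance: 2
Can detect 1 errors, correct 0 errors

2


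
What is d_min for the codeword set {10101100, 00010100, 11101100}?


Comparing all pairs, minimum distance: 1
Can detect 0 errors, correct 0 errors

1


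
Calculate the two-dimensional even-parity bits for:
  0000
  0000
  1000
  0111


Row parities: 0011
Column parities: 1111

Row P: 0011, Col P: 1111, Corner: 0


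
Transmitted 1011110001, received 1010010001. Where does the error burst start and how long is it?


XOR: 0001100000

Burst at position 3, length 2


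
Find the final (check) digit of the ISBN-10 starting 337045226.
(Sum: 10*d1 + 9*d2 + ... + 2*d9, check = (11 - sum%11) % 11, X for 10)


Weighted sum: 188
188 mod 11 = 1

Check digit: X


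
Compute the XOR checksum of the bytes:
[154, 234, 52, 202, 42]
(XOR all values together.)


XOR chain: 154 ^ 234 ^ 52 ^ 202 ^ 42 = 164

164


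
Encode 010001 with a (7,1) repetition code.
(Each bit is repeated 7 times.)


Each bit -> 7 copies

000000011111110000000000000000000001111111


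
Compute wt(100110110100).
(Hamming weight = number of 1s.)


Counting 1s in 100110110100

6


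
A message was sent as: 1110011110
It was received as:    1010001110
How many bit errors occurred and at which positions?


XOR: 0100010000

2 error(s) at position(s): 1, 5


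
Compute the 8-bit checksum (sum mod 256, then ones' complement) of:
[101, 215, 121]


Sum = 437 mod 256 = 181
Complement = 74

74


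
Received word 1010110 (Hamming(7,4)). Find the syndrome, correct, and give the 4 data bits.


Syndrome = 1: error at position 1

Data: 1110 (corrected bit 1)


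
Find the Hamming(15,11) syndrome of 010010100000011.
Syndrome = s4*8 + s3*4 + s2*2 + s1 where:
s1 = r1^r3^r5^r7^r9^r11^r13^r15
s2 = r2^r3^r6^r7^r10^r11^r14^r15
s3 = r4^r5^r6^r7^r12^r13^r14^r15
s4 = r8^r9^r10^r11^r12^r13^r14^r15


s1=1, s2=0, s3=0, s4=0

Syndrome = 1 (error at position 1)


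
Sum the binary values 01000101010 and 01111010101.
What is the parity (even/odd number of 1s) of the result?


01000101010 = 554
01111010101 = 981
Sum = 1535 = 10111111111
1s count = 10

even parity (10 ones in 10111111111)


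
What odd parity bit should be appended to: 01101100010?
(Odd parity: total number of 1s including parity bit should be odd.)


Number of 1s in data: 5
Parity bit: 0

0


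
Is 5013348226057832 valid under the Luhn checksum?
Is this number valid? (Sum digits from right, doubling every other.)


Luhn sum = 61
61 mod 10 = 1

Invalid (Luhn sum mod 10 = 1)


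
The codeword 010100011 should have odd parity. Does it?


Number of 1s: 4

No, parity error (4 ones)


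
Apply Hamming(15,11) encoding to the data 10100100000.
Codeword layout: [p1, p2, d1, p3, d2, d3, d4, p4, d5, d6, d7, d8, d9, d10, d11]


Parity bits: p1=1, p2=1, p3=1, p4=1

111101010100000


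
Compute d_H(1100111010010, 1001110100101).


XOR: 0101001110111
Count of 1s: 8

8


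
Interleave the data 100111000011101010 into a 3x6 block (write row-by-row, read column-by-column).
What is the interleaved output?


Matrix:
  100111
  000011
  101010
Read columns: 101000001100111110

101000001100111110


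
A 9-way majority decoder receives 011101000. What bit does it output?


Ones: 4 out of 9
Threshold: 5

0 (4/9 voted 1)


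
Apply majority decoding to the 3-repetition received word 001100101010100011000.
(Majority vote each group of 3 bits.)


Groups: 001, 100, 101, 010, 100, 011, 000
Majority votes: 0010010

0010010


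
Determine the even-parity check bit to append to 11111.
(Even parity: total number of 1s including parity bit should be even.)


Number of 1s in data: 5
Parity bit: 1

1


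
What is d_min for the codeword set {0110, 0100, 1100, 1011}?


Comparing all pairs, minimum distance: 1
Can detect 0 errors, correct 0 errors

1


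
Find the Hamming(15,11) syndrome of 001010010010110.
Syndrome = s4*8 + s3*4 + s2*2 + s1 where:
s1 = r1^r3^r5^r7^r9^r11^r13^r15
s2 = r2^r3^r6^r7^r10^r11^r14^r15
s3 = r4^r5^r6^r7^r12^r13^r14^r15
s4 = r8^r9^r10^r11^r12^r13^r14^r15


s1=0, s2=1, s3=1, s4=0

Syndrome = 6 (error at position 6)


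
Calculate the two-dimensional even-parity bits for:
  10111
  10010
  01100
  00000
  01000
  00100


Row parities: 000011
Column parities: 00101

Row P: 000011, Col P: 00101, Corner: 0


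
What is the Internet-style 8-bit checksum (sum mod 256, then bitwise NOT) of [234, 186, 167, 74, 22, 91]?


Sum = 774 mod 256 = 6
Complement = 249

249


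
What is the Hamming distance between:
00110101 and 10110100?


XOR: 10000001
Count of 1s: 2

2


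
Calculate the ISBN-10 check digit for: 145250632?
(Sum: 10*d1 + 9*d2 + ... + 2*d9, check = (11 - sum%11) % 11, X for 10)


Weighted sum: 167
167 mod 11 = 2

Check digit: 9


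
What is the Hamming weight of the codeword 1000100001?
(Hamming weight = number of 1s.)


Counting 1s in 1000100001

3


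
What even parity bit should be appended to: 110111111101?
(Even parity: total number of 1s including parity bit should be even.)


Number of 1s in data: 10
Parity bit: 0

0


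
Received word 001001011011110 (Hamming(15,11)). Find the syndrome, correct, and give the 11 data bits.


Syndrome = 0: no error detected

Data: 10101011110 (no errors)


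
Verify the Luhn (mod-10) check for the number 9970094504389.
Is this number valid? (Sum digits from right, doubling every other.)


Luhn sum = 66
66 mod 10 = 6

Invalid (Luhn sum mod 10 = 6)


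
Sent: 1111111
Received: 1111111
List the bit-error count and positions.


XOR: 0000000

0 errors (received matches sent)


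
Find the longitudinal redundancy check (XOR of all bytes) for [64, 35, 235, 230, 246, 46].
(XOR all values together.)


XOR chain: 64 ^ 35 ^ 235 ^ 230 ^ 246 ^ 46 = 182

182


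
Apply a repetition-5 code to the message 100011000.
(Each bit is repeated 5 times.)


Each bit -> 5 copies

111110000000000000001111111111000000000000000


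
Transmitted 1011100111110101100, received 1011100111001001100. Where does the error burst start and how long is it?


XOR: 0000000000111100000

Burst at position 10, length 4


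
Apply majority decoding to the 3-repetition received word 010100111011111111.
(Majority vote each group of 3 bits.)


Groups: 010, 100, 111, 011, 111, 111
Majority votes: 001111

001111


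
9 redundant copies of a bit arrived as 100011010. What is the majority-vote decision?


Ones: 4 out of 9
Threshold: 5

0 (4/9 voted 1)


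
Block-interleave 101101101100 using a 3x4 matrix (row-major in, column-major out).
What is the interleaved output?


Matrix:
  1011
  0110
  1100
Read columns: 101011110100

101011110100


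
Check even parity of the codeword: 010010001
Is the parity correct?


Number of 1s: 3

No, parity error (3 ones)


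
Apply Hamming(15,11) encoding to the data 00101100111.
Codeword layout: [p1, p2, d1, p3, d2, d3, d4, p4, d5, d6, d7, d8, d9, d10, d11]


Parity bits: p1=1, p2=0, p3=0, p4=1

100001011100111


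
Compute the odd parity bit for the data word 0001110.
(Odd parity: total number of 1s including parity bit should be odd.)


Number of 1s in data: 3
Parity bit: 0

0


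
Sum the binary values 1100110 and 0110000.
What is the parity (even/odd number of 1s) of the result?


1100110 = 102
0110000 = 48
Sum = 150 = 10010110
1s count = 4

even parity (4 ones in 10010110)


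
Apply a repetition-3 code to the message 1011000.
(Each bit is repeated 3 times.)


Each bit -> 3 copies

111000111111000000000


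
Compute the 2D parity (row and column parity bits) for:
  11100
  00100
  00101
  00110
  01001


Row parities: 11000
Column parities: 10010

Row P: 11000, Col P: 10010, Corner: 0


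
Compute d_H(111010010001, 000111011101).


XOR: 111101001100
Count of 1s: 7

7


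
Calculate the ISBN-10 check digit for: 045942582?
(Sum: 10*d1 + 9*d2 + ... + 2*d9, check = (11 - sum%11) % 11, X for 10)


Weighted sum: 221
221 mod 11 = 1

Check digit: X


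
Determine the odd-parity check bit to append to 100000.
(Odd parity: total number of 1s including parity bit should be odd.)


Number of 1s in data: 1
Parity bit: 0

0


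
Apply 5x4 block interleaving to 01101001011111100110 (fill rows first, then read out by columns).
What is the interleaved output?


Matrix:
  0110
  1001
  0111
  1110
  0110
Read columns: 01010101111011101100

01010101111011101100


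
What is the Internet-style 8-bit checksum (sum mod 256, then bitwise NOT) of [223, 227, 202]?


Sum = 652 mod 256 = 140
Complement = 115

115


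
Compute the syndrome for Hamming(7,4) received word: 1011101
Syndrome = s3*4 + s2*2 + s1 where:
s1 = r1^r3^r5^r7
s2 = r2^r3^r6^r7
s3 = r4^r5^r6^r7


s1=0, s2=0, s3=1

Syndrome = 4 (error at position 4)


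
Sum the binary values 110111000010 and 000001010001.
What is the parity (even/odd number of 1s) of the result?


110111000010 = 3522
000001010001 = 81
Sum = 3603 = 111000010011
1s count = 6

even parity (6 ones in 111000010011)


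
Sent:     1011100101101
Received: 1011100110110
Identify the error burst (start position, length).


XOR: 0000000011011

Burst at position 8, length 5


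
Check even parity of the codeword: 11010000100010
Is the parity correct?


Number of 1s: 5

No, parity error (5 ones)


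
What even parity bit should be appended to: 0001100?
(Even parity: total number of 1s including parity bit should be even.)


Number of 1s in data: 2
Parity bit: 0

0


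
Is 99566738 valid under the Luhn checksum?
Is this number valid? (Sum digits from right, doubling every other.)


Luhn sum = 49
49 mod 10 = 9

Invalid (Luhn sum mod 10 = 9)


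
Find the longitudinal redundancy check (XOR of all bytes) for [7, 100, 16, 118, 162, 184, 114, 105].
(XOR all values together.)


XOR chain: 7 ^ 100 ^ 16 ^ 118 ^ 162 ^ 184 ^ 114 ^ 105 = 4

4


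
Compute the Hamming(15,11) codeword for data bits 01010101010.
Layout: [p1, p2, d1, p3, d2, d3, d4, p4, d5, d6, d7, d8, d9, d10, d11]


Parity bits: p1=0, p2=1, p3=0, p4=1

010010110101010


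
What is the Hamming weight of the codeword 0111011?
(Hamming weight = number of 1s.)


Counting 1s in 0111011

5


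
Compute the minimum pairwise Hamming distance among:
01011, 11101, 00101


Comparing all pairs, minimum distance: 2
Can detect 1 errors, correct 0 errors

2


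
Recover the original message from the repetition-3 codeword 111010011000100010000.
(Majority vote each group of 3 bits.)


Groups: 111, 010, 011, 000, 100, 010, 000
Majority votes: 1010000

1010000


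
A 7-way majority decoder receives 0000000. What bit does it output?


Ones: 0 out of 7
Threshold: 4

0 (0/7 voted 1)


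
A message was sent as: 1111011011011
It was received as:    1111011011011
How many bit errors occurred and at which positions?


XOR: 0000000000000

0 errors (received matches sent)


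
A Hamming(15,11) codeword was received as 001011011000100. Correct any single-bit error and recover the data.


Syndrome = 12: error at position 12

Data: 11101001100 (corrected bit 12)


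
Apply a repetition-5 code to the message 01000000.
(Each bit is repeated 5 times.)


Each bit -> 5 copies

0000011111000000000000000000000000000000


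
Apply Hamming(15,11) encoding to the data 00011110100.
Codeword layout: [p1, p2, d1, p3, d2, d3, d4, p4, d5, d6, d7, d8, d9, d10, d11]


Parity bits: p1=0, p2=1, p3=0, p4=0

010000101110100


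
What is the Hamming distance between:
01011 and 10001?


XOR: 11010
Count of 1s: 3

3


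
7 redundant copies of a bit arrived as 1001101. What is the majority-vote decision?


Ones: 4 out of 7
Threshold: 4

1 (4/7 voted 1)


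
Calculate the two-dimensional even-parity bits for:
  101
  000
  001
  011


Row parities: 0010
Column parities: 111

Row P: 0010, Col P: 111, Corner: 1


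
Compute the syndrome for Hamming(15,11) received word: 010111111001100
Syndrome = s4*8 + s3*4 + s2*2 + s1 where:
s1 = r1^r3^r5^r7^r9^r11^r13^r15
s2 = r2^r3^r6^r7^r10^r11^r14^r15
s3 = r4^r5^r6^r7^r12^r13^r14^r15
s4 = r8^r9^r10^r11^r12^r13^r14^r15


s1=0, s2=1, s3=0, s4=0

Syndrome = 2 (error at position 2)


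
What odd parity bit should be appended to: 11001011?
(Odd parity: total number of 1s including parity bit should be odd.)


Number of 1s in data: 5
Parity bit: 0

0


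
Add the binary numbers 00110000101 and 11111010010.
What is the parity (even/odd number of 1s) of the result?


00110000101 = 389
11111010010 = 2002
Sum = 2391 = 100101010111
1s count = 7

odd parity (7 ones in 100101010111)


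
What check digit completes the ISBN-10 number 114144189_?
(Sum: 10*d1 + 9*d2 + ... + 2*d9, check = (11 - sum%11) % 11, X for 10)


Weighted sum: 148
148 mod 11 = 5

Check digit: 6


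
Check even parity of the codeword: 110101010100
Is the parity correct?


Number of 1s: 6

Yes, parity is correct (6 ones)


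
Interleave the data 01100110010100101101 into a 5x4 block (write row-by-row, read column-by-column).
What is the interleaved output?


Matrix:
  0110
  0110
  0101
  0010
  1101
Read columns: 00001111011101000101

00001111011101000101


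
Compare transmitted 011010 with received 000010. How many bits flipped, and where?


XOR: 011000

2 error(s) at position(s): 1, 2


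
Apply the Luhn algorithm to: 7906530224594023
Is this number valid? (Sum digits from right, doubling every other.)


Luhn sum = 59
59 mod 10 = 9

Invalid (Luhn sum mod 10 = 9)


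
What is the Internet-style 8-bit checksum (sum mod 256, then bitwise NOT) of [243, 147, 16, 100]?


Sum = 506 mod 256 = 250
Complement = 5

5


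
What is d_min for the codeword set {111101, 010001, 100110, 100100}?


Comparing all pairs, minimum distance: 1
Can detect 0 errors, correct 0 errors

1


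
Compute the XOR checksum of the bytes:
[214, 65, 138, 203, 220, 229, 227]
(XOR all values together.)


XOR chain: 214 ^ 65 ^ 138 ^ 203 ^ 220 ^ 229 ^ 227 = 12

12


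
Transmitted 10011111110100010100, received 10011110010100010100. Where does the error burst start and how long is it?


XOR: 00000001100000000000

Burst at position 7, length 2


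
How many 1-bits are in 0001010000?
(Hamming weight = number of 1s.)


Counting 1s in 0001010000

2


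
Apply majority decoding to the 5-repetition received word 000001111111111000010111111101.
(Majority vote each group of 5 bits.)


Groups: 00000, 11111, 11111, 00001, 01111, 11101
Majority votes: 011011

011011


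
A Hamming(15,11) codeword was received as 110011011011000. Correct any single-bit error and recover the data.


Syndrome = 6: error at position 6

Data: 01001011000 (corrected bit 6)


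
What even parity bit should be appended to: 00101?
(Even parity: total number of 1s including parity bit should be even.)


Number of 1s in data: 2
Parity bit: 0

0


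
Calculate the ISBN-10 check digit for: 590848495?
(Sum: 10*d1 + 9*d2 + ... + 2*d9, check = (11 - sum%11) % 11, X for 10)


Weighted sum: 304
304 mod 11 = 7

Check digit: 4


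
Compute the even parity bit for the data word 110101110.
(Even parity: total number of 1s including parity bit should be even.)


Number of 1s in data: 6
Parity bit: 0

0


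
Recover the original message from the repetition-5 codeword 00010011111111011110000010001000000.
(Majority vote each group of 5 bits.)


Groups: 00010, 01111, 11110, 11110, 00001, 00010, 00000
Majority votes: 0111000

0111000


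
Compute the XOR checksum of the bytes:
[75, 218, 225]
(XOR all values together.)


XOR chain: 75 ^ 218 ^ 225 = 112

112


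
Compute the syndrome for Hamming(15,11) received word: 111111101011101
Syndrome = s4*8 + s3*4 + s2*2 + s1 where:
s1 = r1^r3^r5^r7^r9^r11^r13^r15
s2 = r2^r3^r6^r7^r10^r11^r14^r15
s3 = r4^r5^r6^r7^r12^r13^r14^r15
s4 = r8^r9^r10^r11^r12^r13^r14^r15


s1=0, s2=0, s3=1, s4=1

Syndrome = 12 (error at position 12)


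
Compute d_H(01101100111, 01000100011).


XOR: 00101000100
Count of 1s: 3

3


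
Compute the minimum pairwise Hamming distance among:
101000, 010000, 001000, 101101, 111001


Comparing all pairs, minimum distance: 1
Can detect 0 errors, correct 0 errors

1


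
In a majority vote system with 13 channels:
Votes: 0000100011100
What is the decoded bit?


Ones: 4 out of 13
Threshold: 7

0 (4/13 voted 1)


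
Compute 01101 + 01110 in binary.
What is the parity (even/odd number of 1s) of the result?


01101 = 13
01110 = 14
Sum = 27 = 11011
1s count = 4

even parity (4 ones in 11011)


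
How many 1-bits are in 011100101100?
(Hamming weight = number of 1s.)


Counting 1s in 011100101100

6


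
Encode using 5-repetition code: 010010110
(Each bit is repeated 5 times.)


Each bit -> 5 copies

000001111100000000001111100000111111111100000


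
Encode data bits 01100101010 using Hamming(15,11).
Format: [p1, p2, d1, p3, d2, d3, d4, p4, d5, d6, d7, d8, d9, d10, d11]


Parity bits: p1=1, p2=1, p3=0, p4=1

110011010101010


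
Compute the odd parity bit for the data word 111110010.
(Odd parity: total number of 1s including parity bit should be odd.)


Number of 1s in data: 6
Parity bit: 1

1


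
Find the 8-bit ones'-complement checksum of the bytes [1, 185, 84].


Sum = 270 mod 256 = 14
Complement = 241

241


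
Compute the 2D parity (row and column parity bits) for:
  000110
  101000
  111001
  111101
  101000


Row parities: 00010
Column parities: 000010

Row P: 00010, Col P: 000010, Corner: 1


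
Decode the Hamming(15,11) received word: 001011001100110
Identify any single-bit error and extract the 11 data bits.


Syndrome = 0: no error detected

Data: 11101100110 (no errors)


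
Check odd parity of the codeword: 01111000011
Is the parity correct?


Number of 1s: 6

No, parity error (6 ones)


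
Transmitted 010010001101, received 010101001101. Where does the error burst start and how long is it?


XOR: 000111000000

Burst at position 3, length 3


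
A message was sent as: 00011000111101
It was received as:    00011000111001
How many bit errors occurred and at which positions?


XOR: 00000000000100

1 error(s) at position(s): 11


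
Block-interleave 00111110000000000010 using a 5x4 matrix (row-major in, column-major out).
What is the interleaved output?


Matrix:
  0011
  1110
  0000
  0000
  0010
Read columns: 01000010001100110000

01000010001100110000


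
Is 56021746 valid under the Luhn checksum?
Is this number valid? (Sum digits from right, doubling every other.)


Luhn sum = 32
32 mod 10 = 2

Invalid (Luhn sum mod 10 = 2)


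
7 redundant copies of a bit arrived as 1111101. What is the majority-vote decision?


Ones: 6 out of 7
Threshold: 4

1 (6/7 voted 1)


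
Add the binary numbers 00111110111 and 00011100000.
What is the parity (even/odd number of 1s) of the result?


00111110111 = 503
00011100000 = 224
Sum = 727 = 1011010111
1s count = 7

odd parity (7 ones in 1011010111)


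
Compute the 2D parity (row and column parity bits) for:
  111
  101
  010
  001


Row parities: 1011
Column parities: 001

Row P: 1011, Col P: 001, Corner: 1


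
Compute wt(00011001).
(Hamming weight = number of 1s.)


Counting 1s in 00011001

3


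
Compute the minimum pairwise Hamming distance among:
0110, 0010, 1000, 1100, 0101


Comparing all pairs, minimum distance: 1
Can detect 0 errors, correct 0 errors

1


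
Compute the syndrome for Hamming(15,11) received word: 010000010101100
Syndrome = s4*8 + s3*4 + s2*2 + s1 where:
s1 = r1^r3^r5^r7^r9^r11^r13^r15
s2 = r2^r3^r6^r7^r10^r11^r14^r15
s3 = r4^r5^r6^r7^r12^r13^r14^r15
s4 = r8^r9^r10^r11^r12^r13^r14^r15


s1=1, s2=0, s3=0, s4=0

Syndrome = 1 (error at position 1)


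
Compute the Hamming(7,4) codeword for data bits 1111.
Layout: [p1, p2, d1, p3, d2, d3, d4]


Parity bits: p1=1, p2=1, p3=1

1111111


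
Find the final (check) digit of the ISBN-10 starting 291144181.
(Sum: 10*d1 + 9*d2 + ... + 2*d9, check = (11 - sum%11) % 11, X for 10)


Weighted sum: 190
190 mod 11 = 3

Check digit: 8


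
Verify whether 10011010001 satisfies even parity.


Number of 1s: 5

No, parity error (5 ones)


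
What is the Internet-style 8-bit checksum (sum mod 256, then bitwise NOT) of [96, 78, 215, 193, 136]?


Sum = 718 mod 256 = 206
Complement = 49

49


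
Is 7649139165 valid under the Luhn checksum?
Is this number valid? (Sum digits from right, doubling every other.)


Luhn sum = 51
51 mod 10 = 1

Invalid (Luhn sum mod 10 = 1)


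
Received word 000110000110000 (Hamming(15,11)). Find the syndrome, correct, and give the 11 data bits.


Syndrome = 0: no error detected

Data: 01000110000 (no errors)


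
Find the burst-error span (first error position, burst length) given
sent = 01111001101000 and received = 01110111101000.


XOR: 00001110000000

Burst at position 4, length 3


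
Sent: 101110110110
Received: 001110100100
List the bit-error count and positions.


XOR: 100000010010

3 error(s) at position(s): 0, 7, 10


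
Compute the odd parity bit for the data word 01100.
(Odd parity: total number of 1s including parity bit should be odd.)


Number of 1s in data: 2
Parity bit: 1

1


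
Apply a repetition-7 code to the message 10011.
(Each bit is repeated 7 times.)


Each bit -> 7 copies

11111110000000000000011111111111111


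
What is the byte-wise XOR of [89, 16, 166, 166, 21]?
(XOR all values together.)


XOR chain: 89 ^ 16 ^ 166 ^ 166 ^ 21 = 92

92


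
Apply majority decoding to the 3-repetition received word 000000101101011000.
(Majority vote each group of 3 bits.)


Groups: 000, 000, 101, 101, 011, 000
Majority votes: 001110

001110


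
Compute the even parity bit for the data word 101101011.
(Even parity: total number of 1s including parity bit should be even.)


Number of 1s in data: 6
Parity bit: 0

0


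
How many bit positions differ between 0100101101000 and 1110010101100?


XOR: 1010111000100
Count of 1s: 6

6


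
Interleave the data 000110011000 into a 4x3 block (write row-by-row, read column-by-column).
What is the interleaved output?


Matrix:
  000
  110
  011
  000
Read columns: 010001100010

010001100010


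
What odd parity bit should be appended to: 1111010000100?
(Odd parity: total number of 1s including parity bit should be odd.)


Number of 1s in data: 6
Parity bit: 1

1


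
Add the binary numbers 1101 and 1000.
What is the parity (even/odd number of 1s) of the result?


1101 = 13
1000 = 8
Sum = 21 = 10101
1s count = 3

odd parity (3 ones in 10101)


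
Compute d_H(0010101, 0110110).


XOR: 0100011
Count of 1s: 3

3


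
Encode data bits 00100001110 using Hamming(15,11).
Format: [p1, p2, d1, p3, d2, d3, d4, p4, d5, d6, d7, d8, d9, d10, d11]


Parity bits: p1=1, p2=0, p3=0, p4=1

100001010001110


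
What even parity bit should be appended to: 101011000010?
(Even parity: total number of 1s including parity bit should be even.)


Number of 1s in data: 5
Parity bit: 1

1


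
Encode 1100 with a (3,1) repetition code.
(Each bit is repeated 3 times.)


Each bit -> 3 copies

111111000000


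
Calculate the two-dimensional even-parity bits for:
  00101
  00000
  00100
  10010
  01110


Row parities: 00101
Column parities: 11101

Row P: 00101, Col P: 11101, Corner: 0


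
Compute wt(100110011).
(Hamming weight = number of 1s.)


Counting 1s in 100110011

5


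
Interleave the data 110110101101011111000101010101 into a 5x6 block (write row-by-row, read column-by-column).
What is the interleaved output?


Matrix:
  110110
  101101
  011111
  000101
  010101
Read columns: 110001010101100111111010001111

110001010101100111111010001111


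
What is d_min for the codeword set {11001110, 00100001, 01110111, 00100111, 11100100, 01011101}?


Comparing all pairs, minimum distance: 2
Can detect 1 errors, correct 0 errors

2


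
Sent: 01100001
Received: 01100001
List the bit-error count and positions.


XOR: 00000000

0 errors (received matches sent)


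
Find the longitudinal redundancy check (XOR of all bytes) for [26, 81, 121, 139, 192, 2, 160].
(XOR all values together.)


XOR chain: 26 ^ 81 ^ 121 ^ 139 ^ 192 ^ 2 ^ 160 = 219

219


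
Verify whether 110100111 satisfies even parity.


Number of 1s: 6

Yes, parity is correct (6 ones)


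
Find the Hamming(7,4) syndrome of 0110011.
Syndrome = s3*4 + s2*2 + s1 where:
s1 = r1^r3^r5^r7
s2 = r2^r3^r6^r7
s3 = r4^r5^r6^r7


s1=0, s2=0, s3=0

Syndrome = 0 (no error)


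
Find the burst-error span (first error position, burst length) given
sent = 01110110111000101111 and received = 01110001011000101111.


XOR: 00000111100000000000

Burst at position 5, length 4


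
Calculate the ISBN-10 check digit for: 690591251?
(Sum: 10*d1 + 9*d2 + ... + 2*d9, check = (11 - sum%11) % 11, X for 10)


Weighted sum: 260
260 mod 11 = 7

Check digit: 4


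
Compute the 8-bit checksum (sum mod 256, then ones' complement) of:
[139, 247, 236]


Sum = 622 mod 256 = 110
Complement = 145

145


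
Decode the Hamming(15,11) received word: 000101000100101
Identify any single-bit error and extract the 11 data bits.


Syndrome = 10: error at position 10

Data: 00100000101 (corrected bit 10)


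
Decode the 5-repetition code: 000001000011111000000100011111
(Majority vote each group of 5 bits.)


Groups: 00000, 10000, 11111, 00000, 01000, 11111
Majority votes: 001001

001001


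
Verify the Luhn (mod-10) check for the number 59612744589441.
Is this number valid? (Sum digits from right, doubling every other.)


Luhn sum = 68
68 mod 10 = 8

Invalid (Luhn sum mod 10 = 8)


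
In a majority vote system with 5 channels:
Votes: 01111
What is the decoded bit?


Ones: 4 out of 5
Threshold: 3

1 (4/5 voted 1)


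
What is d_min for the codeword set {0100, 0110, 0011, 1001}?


Comparing all pairs, minimum distance: 1
Can detect 0 errors, correct 0 errors

1


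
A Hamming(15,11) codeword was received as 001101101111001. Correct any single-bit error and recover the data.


Syndrome = 13: error at position 13

Data: 10111111101 (corrected bit 13)


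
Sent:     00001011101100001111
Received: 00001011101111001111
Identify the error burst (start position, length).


XOR: 00000000000011000000

Burst at position 12, length 2


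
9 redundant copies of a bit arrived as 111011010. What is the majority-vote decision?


Ones: 6 out of 9
Threshold: 5

1 (6/9 voted 1)


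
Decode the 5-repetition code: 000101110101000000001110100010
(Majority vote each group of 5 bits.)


Groups: 00010, 11101, 01000, 00000, 11101, 00010
Majority votes: 010010

010010


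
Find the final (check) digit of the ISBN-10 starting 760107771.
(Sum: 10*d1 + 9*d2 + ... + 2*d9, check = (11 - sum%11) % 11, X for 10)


Weighted sum: 217
217 mod 11 = 8

Check digit: 3


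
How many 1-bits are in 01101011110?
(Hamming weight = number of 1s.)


Counting 1s in 01101011110

7


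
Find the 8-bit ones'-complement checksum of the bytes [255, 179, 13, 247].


Sum = 694 mod 256 = 182
Complement = 73

73


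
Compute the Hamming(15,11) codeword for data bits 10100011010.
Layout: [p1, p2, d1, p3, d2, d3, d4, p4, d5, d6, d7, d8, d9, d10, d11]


Parity bits: p1=0, p2=0, p3=1, p4=1

001101010011010


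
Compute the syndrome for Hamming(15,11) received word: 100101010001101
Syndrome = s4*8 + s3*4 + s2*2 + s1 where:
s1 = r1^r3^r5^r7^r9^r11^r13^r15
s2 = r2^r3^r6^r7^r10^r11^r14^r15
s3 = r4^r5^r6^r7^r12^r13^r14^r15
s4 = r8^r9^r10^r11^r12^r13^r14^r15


s1=1, s2=0, s3=1, s4=0

Syndrome = 5 (error at position 5)
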